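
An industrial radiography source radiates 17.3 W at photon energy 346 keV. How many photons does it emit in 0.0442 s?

Total energy: E_total = P·t = 17.3 × 0.0442 = 0.7647 J.
Per-photon energy: E = 5.544 × 10^-14 J.
N = E_total / E_photon = 1.38 × 10^13.

1.38 × 10^13 photons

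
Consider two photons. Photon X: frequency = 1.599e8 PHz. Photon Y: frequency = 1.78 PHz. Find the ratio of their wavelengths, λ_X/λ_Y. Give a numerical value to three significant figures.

1.11e-8

λ_X = 1.875e-15 m (from frequency = 1.599e8 PHz, via λ = c/f).
λ_Y = 1.684e-7 m (from frequency = 1.78 PHz, via λ = c/f).
Ratio = 1.875e-15 / 1.684e-7 = 1.11e-8.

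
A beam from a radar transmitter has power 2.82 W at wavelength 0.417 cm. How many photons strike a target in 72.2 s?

4.27e24 photons

Total energy: E_total = P·t = 2.82 × 72.2 = 203.6 J.
Per-photon energy: E = 4.764e-23 J.
N = E_total / E_photon = 4.27e24.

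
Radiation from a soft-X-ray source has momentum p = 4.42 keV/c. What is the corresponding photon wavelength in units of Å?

2.81 Å

(h = 6.62607015·10^-34 J·s, c = 2.99792458·10^8 m/s, 1 eV = 1.602176634·10^-19 J.)
First convert: p = 4.42 keV/c = 2.3622·10^-24 kg·m/s.
Since λ = h/p for a photon, λ = 2.805·10^-10 m.
Converting to Å: λ = 2.805 Å ≈ 2.81 Å.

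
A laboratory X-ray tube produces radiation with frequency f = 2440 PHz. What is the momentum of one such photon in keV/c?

10.1 keV/c

In SI units: f = 2440 PHz = 2.44·10^18 Hz.
Since p = hf/c for a photon, p = 5.393·10^-24 kg·m/s.
Converting to keV/c: p = 10.09 keV/c ≈ 10.1 keV/c.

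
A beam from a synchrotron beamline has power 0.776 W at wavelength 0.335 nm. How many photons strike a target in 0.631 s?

Total energy: E_total = P·t = 0.776 × 0.631 = 0.4897 J.
Per-photon energy: E = 5.930e-16 J.
N = E_total / E_photon = 8.26e14.

8.26e14 photons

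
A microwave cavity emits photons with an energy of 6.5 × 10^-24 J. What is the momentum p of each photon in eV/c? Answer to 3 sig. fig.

(c = 2.99792458 × 10^8 m/s, 1 eV = 1.602176634 × 10^-19 J.)
Apply p = E/c: p = 2.168 × 10^-32 kg·m/s.
Converting to eV/c: p = 4.057 × 10^-5 eV/c ≈ 4.06 × 10^-5 eV/c.

4.06 × 10^-5 eV/c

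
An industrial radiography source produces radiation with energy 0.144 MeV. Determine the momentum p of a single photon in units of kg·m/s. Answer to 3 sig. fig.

Take c = 2.99792458·10^8 m/s, 1 eV = 1.602176634·10^-19 J.
First convert: E = 0.144 MeV = 2.3071·10^-14 J.
The photon relation is p = E/c, giving p = 7.696·10^-23 kg·m/s.
So p ≈ 7.70·10^-23 kg·m/s.

7.70·10^-23 kg·m/s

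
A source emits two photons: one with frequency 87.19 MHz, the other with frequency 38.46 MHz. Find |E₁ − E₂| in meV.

2.02e-4 meV

Using E = hf: E₁ = 5.7773e-26 J, E₂ = 2.5484e-26 J.
|ΔE| = |5.7773e-26 − 2.5484e-26| = 3.23e-26 J = 2.02e-4 meV.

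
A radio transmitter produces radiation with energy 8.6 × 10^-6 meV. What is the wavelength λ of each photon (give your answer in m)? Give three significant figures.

Take h = 6.62607015 × 10^-34 J·s, c = 2.99792458 × 10^8 m/s, 1 eV = 1.602176634 × 10^-19 J.
First convert: E = 8.6 × 10^-6 meV = 1.3779 × 10^-27 J.
For a photon λ = hc/E, so λ = 144.2 m.
So λ ≈ 144 m.

144 m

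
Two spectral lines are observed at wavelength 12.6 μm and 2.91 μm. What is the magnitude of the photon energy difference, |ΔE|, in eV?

Using E = hc/λ: E₁ = 1.577e-20 J, E₂ = 6.826e-20 J.
|ΔE| = |1.577e-20 − 6.826e-20| = 5.25e-20 J = 0.328 eV.

0.328 eV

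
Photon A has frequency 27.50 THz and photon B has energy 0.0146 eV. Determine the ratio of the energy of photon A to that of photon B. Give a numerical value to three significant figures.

E_A = 1.822e-20 J (from frequency = 27.50 THz, via E = hf).
E_B = 2.339e-21 J (from energy = 0.0146 eV, via E given directly).
Ratio = 1.822e-20 / 2.339e-21 = 7.79.

7.79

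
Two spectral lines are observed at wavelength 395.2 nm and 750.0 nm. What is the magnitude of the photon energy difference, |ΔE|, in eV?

Using E = hc/λ: E₁ = 5.0264e-19 J, E₂ = 2.6486e-19 J.
|ΔE| = |5.0264e-19 − 2.6486e-19| = 2.38e-19 J = 1.48 eV.

1.48 eV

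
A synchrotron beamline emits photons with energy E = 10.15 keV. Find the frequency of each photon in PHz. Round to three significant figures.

2450 PHz

(h = 6.62607015e-34 J·s, 1 eV = 1.602176634e-19 J.)
Convert to SI: E = 10.15 keV = 1.6262e-15 J.
For a photon f = E/h, so f = 2.454e18 Hz.
Converting to PHz: f = 2454 PHz ≈ 2450 PHz.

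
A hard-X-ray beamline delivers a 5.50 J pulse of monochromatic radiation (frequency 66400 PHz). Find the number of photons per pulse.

Per-photon energy: E = 4.400e-14 J (from frequency = 66400 PHz).
N = E_total / E_photon = 5.50 J / 4.400e-14 J = 1.25e14.

1.25e14 photons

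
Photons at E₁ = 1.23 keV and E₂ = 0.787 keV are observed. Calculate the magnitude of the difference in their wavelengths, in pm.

567 pm

Using λ = hc/E: λ₁ = 1.008 × 10^-9 m, λ₂ = 1.575 × 10^-9 m.
|Δλ| = |1.008 × 10^-9 − 1.575 × 10^-9| = 5.67 × 10^-10 m = 567 pm.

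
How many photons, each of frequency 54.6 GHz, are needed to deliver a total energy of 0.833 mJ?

Per-photon energy: E = 3.618e-23 J (from frequency = 54.6 GHz).
N = E_total / E_photon = 8.33e-4 J / 3.618e-23 J = 2.30e19.

2.30e19 photons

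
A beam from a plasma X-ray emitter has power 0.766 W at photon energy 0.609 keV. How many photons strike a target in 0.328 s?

2.57e15 photons

Total energy: E_total = P·t = 0.766 × 0.328 = 0.2512 J.
Per-photon energy: E = 9.757e-17 J.
N = E_total / E_photon = 2.57e15.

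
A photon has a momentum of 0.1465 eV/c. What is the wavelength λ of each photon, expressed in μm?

(h = 6.62607015 × 10^-34 J·s, c = 2.99792458 × 10^8 m/s, 1 eV = 1.602176634 × 10^-19 J.)
First convert: p = 0.1465 eV/c = 7.8294 × 10^-29 kg·m/s.
Since λ = h/p for a photon, λ = 8.463 × 10^-6 m.
Converting to μm: λ = 8.463 μm ≈ 8.46 μm.

8.46 μm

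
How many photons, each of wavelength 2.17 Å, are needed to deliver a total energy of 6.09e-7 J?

Per-photon energy: E = 9.154e-16 J (from wavelength = 2.17 Å).
N = E_total / E_photon = 6.09e-7 J / 9.154e-16 J = 6.65e8.

6.65e8 photons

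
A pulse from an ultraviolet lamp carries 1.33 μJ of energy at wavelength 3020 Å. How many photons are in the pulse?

Per-photon energy: E = 6.578 × 10^-19 J (from wavelength = 3020 Å).
N = E_total / E_photon = 1.33 × 10^-6 J / 6.578 × 10^-19 J = 2.02 × 10^12.

2.02 × 10^12 photons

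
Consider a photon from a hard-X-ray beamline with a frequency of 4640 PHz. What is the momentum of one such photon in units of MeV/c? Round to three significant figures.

Take h = 6.62607015e-34 J·s, c = 2.99792458e8 m/s, 1 eV = 1.602176634e-19 J.
Convert to SI: f = 4640 PHz = 4.64e18 Hz.
The photon relation is p = hf/c, giving p = 1.026e-23 kg·m/s.
Converting to MeV/c: p = 0.01919 MeV/c ≈ 0.0192 MeV/c.

0.0192 MeV/c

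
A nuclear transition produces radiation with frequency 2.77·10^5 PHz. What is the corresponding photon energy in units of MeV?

1.15 MeV

(h = 6.62607015·10^-34 J·s, 1 eV = 1.602176634·10^-19 J.)
Convert to SI: f = 2.77·10^5 PHz = 2.77·10^20 Hz.
For a photon E = hf, so E = 1.835·10^-13 J.
Converting to MeV: E = 1.146 MeV ≈ 1.15 MeV.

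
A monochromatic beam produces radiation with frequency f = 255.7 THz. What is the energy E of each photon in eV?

1.06 eV

In SI units: f = 255.7 THz = 2.557 × 10^14 Hz.
Apply E = hf: E = 1.694 × 10^-19 J.
Converting to eV: E = 1.057 eV ≈ 1.06 eV.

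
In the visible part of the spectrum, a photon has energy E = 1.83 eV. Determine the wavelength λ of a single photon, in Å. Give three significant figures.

In SI units: E = 1.83 eV = 2.9320e-19 J.
For a photon λ = hc/E, so λ = 6.775e-7 m.
Converting to Å: λ = 6775 Å ≈ 6780 Å.

6780 Å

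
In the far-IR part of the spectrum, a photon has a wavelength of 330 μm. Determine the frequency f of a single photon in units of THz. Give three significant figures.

0.908 THz

(c = 2.99792458e8 m/s.)
In SI units: λ = 330 μm = 3.3e-4 m.
For a photon f = c/λ, so f = 9.085e11 Hz.
Converting to THz: f = 0.9085 THz ≈ 0.908 THz.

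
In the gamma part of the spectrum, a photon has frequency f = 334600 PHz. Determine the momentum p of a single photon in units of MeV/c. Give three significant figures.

First convert: f = 334600 PHz = 3.346 × 10^20 Hz.
Apply p = hf/c: p = 7.395 × 10^-22 kg·m/s.
Converting to MeV/c: p = 1.384 MeV/c ≈ 1.38 MeV/c.

1.38 MeV/c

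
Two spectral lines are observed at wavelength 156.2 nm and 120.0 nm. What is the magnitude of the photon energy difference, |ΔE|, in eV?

2.39 eV

Using E = hc/λ: E₁ = 1.2717·10^-18 J, E₂ = 1.6554·10^-18 J.
|ΔE| = |1.2717·10^-18 − 1.6554·10^-18| = 3.84·10^-19 J = 2.39 eV.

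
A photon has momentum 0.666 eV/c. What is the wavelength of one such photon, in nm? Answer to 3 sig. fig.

First convert: p = 0.666 eV/c = 3.5593 × 10^-28 kg·m/s.
For a photon λ = h/p, so λ = 1.862 × 10^-6 m.
Converting to nm: λ = 1862 nm ≈ 1860 nm.

1860 nm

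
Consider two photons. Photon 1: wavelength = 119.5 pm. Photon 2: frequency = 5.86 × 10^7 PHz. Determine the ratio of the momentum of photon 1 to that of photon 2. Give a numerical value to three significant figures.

p_1 = 5.545 × 10^-24 kg·m/s (from wavelength = 119.5 pm, via p = h/λ).
p_2 = 1.295 × 10^-19 kg·m/s (from frequency = 5.86 × 10^7 PHz, via p = hf/c).
Ratio = 5.545 × 10^-24 / 1.295 × 10^-19 = 4.28 × 10^-5.

4.28 × 10^-5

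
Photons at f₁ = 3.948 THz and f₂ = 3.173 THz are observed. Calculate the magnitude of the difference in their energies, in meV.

3.21 meV

Using E = hf: E₁ = 2.6160 × 10^-21 J, E₂ = 2.1025 × 10^-21 J.
|ΔE| = |2.6160 × 10^-21 − 2.1025 × 10^-21| = 5.14 × 10^-22 J = 3.21 meV.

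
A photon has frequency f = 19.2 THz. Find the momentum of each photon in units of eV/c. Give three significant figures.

0.0794 eV/c

Convert to SI: f = 19.2 THz = 1.92e13 Hz.
Apply p = hf/c: p = 4.244e-29 kg·m/s.
Converting to eV/c: p = 0.07940 eV/c ≈ 0.0794 eV/c.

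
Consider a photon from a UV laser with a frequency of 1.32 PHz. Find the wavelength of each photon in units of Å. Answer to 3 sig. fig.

2270 Å

Take c = 2.99792458 × 10^8 m/s.
First convert: f = 1.32 PHz = 1.32 × 10^15 Hz.
Since λ = c/f for a photon, λ = 2.271 × 10^-7 m.
Converting to Å: λ = 2271 Å ≈ 2270 Å.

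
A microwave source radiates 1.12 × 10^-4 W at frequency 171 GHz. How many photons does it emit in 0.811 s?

8.02 × 10^17 photons

Total energy: E_total = P·t = 1.12 × 10^-4 × 0.811 = 9.083 × 10^-5 J.
Per-photon energy: E = 1.133 × 10^-22 J.
N = E_total / E_photon = 8.02 × 10^17.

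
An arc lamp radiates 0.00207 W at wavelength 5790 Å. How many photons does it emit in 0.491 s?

2.96·10^15 photons

Total energy: E_total = P·t = 0.00207 × 0.491 = 0.001016 J.
Per-photon energy: E = 3.431·10^-19 J.
N = E_total / E_photon = 2.96·10^15.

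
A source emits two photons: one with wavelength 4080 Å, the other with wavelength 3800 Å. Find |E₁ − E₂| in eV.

Using E = hc/λ: E₁ = 4.869 × 10^-19 J, E₂ = 5.227 × 10^-19 J.
|ΔE| = |4.869 × 10^-19 − 5.227 × 10^-19| = 3.59 × 10^-20 J = 0.224 eV.

0.224 eV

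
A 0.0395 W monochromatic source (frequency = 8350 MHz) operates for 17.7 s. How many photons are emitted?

Total energy: E_total = P·t = 0.0395 × 17.7 = 0.6991 J.
Per-photon energy: E = 5.533 × 10^-24 J.
N = E_total / E_photon = 1.26 × 10^23.

1.26 × 10^23 photons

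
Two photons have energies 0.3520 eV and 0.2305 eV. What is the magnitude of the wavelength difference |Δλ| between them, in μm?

Using λ = hc/E: λ₁ = 3.5223e-6 m, λ₂ = 5.3789e-6 m.
|Δλ| = |3.5223e-6 − 5.3789e-6| = 1.86e-6 m = 1.86 μm.

1.86 μm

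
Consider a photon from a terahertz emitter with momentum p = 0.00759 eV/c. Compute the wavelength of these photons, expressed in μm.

Take h = 6.62607015e-34 J·s, c = 2.99792458e8 m/s, 1 eV = 1.602176634e-19 J.
In SI units: p = 0.00759 eV/c = 4.0563e-30 kg·m/s.
The photon relation is λ = h/p, giving λ = 1.634e-4 m.
Converting to μm: λ = 163.4 μm ≈ 163 μm.

163 μm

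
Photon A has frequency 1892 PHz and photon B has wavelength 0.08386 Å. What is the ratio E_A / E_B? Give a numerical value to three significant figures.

0.0529

E_A = 1.254 × 10^-15 J (from frequency = 1892 PHz, via E = hf).
E_B = 2.369 × 10^-14 J (from wavelength = 0.08386 Å, via E = hc/λ).
Ratio = 1.254 × 10^-15 / 2.369 × 10^-14 = 0.0529.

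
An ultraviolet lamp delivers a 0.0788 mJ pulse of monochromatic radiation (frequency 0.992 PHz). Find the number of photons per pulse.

1.20 × 10^14 photons

Per-photon energy: E = 6.573 × 10^-19 J (from frequency = 0.992 PHz).
N = E_total / E_photon = 7.88 × 10^-5 J / 6.573 × 10^-19 J = 1.20 × 10^14.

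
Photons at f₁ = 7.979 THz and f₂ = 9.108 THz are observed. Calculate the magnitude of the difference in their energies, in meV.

Using E = hf: E₁ = 5.2869e-21 J, E₂ = 6.0350e-21 J.
|ΔE| = |5.2869e-21 − 6.0350e-21| = 7.48e-22 J = 4.67 meV.

4.67 meV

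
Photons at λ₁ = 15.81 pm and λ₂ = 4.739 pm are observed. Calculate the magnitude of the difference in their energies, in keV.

Using E = hc/λ: E₁ = 1.2564e-14 J, E₂ = 4.1917e-14 J.
|ΔE| = |1.2564e-14 − 4.1917e-14| = 2.94e-14 J = 183 keV.

183 keV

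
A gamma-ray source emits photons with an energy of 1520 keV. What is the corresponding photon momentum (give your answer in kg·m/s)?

8.12·10^-22 kg·m/s

First convert: E = 1520 keV = 2.4353·10^-13 J.
The photon relation is p = E/c, giving p = 8.123·10^-22 kg·m/s.
So p ≈ 8.12·10^-22 kg·m/s.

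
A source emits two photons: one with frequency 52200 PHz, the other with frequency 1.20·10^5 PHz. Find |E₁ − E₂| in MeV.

Using E = hf: E₁ = 3.459·10^-14 J, E₂ = 7.951·10^-14 J.
|ΔE| = |3.459·10^-14 − 7.951·10^-14| = 4.49·10^-14 J = 0.280 MeV.

0.280 MeV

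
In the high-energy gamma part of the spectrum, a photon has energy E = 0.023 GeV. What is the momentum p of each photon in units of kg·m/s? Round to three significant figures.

1.23e-20 kg·m/s

In SI units: E = 0.023 GeV = 3.6850e-12 J.
Since p = E/c for a photon, p = 1.229e-20 kg·m/s.
So p ≈ 1.23e-20 kg·m/s.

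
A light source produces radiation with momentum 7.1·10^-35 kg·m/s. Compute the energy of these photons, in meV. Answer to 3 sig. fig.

1.33·10^-4 meV

Take c = 2.99792458·10^8 m/s, 1 eV = 1.602176634·10^-19 J.
Since E = pc for a photon, E = 2.129·10^-26 J.
Converting to meV: E = 1.329·10^-4 meV ≈ 1.33·10^-4 meV.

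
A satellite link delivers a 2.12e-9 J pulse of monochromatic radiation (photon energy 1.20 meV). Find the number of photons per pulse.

Per-photon energy: E = 1.923e-22 J (from energy = 1.20 meV).
N = E_total / E_photon = 2.12e-9 J / 1.923e-22 J = 1.10e13.

1.10e13 photons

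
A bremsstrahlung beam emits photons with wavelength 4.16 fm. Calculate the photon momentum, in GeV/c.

Take h = 6.62607015·10^-34 J·s, c = 2.99792458·10^8 m/s, 1 eV = 1.602176634·10^-19 J.
First convert: λ = 4.16 fm = 4.16·10^-15 m.
The photon relation is p = h/λ, giving p = 1.593·10^-19 kg·m/s.
Converting to GeV/c: p = 0.2980 GeV/c ≈ 0.298 GeV/c.

0.298 GeV/c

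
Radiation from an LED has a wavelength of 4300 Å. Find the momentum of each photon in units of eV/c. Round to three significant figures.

Use h = 6.62607015e-34 J·s, c = 2.99792458e8 m/s, 1 eV = 1.602176634e-19 J.
First convert: λ = 4300 Å = 4.3e-7 m.
The photon relation is p = h/λ, giving p = 1.541e-27 kg·m/s.
Converting to eV/c: p = 2.883 eV/c ≈ 2.88 eV/c.

2.88 eV/c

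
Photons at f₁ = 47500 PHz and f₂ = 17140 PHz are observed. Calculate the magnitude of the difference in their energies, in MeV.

Using E = hf: E₁ = 3.1474 × 10^-14 J, E₂ = 1.1357 × 10^-14 J.
|ΔE| = |3.1474 × 10^-14 − 1.1357 × 10^-14| = 2.01 × 10^-14 J = 0.126 MeV.

0.126 MeV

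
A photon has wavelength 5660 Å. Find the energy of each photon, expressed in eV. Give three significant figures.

2.19 eV

Take h = 6.62607015e-34 J·s, c = 2.99792458e8 m/s, 1 eV = 1.602176634e-19 J.
In SI units: λ = 5660 Å = 5.66e-7 m.
The photon relation is E = hc/λ, giving E = 3.510e-19 J.
Converting to eV: E = 2.191 eV ≈ 2.19 eV.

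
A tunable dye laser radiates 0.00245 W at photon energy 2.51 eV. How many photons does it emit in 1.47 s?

Total energy: E_total = P·t = 0.00245 × 1.47 = 0.003601 J.
Per-photon energy: E = 4.021e-19 J.
N = E_total / E_photon = 8.96e15.

8.96e15 photons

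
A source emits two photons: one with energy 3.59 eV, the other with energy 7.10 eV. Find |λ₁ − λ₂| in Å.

1710 Å

Using λ = hc/E: λ₁ = 3.454 × 10^-7 m, λ₂ = 1.746 × 10^-7 m.
|Δλ| = |3.454 × 10^-7 − 1.746 × 10^-7| = 1.71 × 10^-7 m = 1710 Å.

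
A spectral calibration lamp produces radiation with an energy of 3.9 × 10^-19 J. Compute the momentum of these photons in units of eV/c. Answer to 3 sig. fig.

2.43 eV/c

Since p = E/c for a photon, p = 1.301 × 10^-27 kg·m/s.
Converting to eV/c: p = 2.434 eV/c ≈ 2.43 eV/c.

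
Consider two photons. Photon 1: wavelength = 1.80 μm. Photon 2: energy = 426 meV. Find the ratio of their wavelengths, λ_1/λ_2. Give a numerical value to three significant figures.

λ_1 = 1.800e-6 m (from wavelength = 1.80 μm, via λ given directly).
λ_2 = 2.910e-6 m (from energy = 426 meV, via λ = hc/E).
Ratio = 1.800e-6 / 2.910e-6 = 0.618.

0.618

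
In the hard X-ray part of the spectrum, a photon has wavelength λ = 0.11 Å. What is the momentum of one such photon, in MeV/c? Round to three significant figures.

Use h = 6.62607015e-34 J·s, c = 2.99792458e8 m/s, 1 eV = 1.602176634e-19 J.
In SI units: λ = 0.11 Å = 1.1e-11 m.
Since p = h/λ for a photon, p = 6.024e-23 kg·m/s.
Converting to MeV/c: p = 0.1127 MeV/c ≈ 0.113 MeV/c.

0.113 MeV/c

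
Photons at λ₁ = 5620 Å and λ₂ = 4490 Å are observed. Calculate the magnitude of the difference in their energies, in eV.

0.555 eV

Using E = hc/λ: E₁ = 3.535e-19 J, E₂ = 4.424e-19 J.
|ΔE| = |3.535e-19 − 4.424e-19| = 8.90e-20 J = 0.555 eV.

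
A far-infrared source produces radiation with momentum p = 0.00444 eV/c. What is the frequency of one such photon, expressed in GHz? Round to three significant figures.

Take h = 6.62607015e-34 J·s, c = 2.99792458e8 m/s, 1 eV = 1.602176634e-19 J.
First convert: p = 0.00444 eV/c = 2.3729e-30 kg·m/s.
The photon relation is f = pc/h, giving f = 1.074e12 Hz.
Converting to GHz: f = 1074 GHz ≈ 1070 GHz.

1070 GHz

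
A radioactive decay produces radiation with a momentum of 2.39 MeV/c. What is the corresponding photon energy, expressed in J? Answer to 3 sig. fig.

3.83 × 10^-13 J

(c = 2.99792458 × 10^8 m/s, 1 eV = 1.602176634 × 10^-19 J.)
Convert to SI: p = 2.39 MeV/c = 1.2773 × 10^-21 kg·m/s.
Apply E = pc: E = 3.829 × 10^-13 J.
So E ≈ 3.83 × 10^-13 J.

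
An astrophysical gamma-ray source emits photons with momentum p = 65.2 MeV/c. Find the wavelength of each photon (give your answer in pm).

(h = 6.62607015 × 10^-34 J·s, c = 2.99792458 × 10^8 m/s, 1 eV = 1.602176634 × 10^-19 J.)
In SI units: p = 65.2 MeV/c = 3.4845 × 10^-20 kg·m/s.
For a photon λ = h/p, so λ = 1.902 × 10^-14 m.
Converting to pm: λ = 0.01902 pm ≈ 0.0190 pm.

0.0190 pm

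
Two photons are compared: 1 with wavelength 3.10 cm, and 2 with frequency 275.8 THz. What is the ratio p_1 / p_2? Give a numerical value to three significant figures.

p_1 = 2.137·10^-32 kg·m/s (from wavelength = 3.10 cm, via p = h/λ).
p_2 = 6.096·10^-28 kg·m/s (from frequency = 275.8 THz, via p = hf/c).
Ratio = 2.137·10^-32 / 6.096·10^-28 = 3.51·10^-5.

3.51·10^-5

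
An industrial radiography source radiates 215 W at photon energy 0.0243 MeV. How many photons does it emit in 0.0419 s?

Total energy: E_total = P·t = 215 × 0.0419 = 9.008 J.
Per-photon energy: E = 3.893e-15 J.
N = E_total / E_photon = 2.31e15.

2.31e15 photons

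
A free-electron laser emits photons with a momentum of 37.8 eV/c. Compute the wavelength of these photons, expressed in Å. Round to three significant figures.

(h = 6.62607015e-34 J·s, c = 2.99792458e8 m/s, 1 eV = 1.602176634e-19 J.)
In SI units: p = 37.8 eV/c = 2.0201e-26 kg·m/s.
Since λ = h/p for a photon, λ = 3.280e-8 m.
Converting to Å: λ = 328.0 Å ≈ 328 Å.

328 Å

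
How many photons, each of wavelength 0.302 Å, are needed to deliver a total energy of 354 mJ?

5.38·10^13 photons

Per-photon energy: E = 6.578·10^-15 J (from wavelength = 0.302 Å).
N = E_total / E_photon = 0.354 J / 6.578·10^-15 J = 5.38·10^13.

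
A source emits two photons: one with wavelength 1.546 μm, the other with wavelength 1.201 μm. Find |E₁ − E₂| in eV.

0.230 eV

Using E = hc/λ: E₁ = 1.2849e-19 J, E₂ = 1.6540e-19 J.
|ΔE| = |1.2849e-19 − 1.6540e-19| = 3.69e-20 J = 0.230 eV.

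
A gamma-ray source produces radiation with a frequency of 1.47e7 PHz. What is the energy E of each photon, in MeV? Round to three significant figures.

Take h = 6.62607015e-34 J·s, 1 eV = 1.602176634e-19 J.
In SI units: f = 1.47e7 PHz = 1.47e22 Hz.
Since E = hf for a photon, E = 9.740e-12 J.
Converting to MeV: E = 60.79 MeV ≈ 60.8 MeV.

60.8 MeV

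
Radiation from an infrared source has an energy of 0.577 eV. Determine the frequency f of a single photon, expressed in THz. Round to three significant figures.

140 THz

Take h = 6.62607015e-34 J·s, 1 eV = 1.602176634e-19 J.
In SI units: E = 0.577 eV = 9.2446e-20 J.
Apply f = E/h: f = 1.395e14 Hz.
Converting to THz: f = 139.5 THz ≈ 140 THz.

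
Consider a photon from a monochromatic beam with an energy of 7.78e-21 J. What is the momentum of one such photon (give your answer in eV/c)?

0.0486 eV/c

Take c = 2.99792458e8 m/s, 1 eV = 1.602176634e-19 J.
Since p = E/c for a photon, p = 2.595e-29 kg·m/s.
Converting to eV/c: p = 0.04856 eV/c ≈ 0.0486 eV/c.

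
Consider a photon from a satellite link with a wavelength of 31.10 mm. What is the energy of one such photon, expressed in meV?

0.0399 meV

First convert: λ = 31.10 mm = 0.03110 m.
Apply E = hc/λ: E = 6.387 × 10^-24 J.
Converting to meV: E = 0.03987 meV ≈ 0.0399 meV.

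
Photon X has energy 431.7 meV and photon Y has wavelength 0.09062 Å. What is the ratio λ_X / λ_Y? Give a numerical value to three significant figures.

3.17 × 10^5

λ_X = 2.872 × 10^-6 m (from energy = 431.7 meV, via λ = hc/E).
λ_Y = 9.062 × 10^-12 m (from wavelength = 0.09062 Å, via λ given directly).
Ratio = 2.872 × 10^-6 / 9.062 × 10^-12 = 3.17 × 10^5.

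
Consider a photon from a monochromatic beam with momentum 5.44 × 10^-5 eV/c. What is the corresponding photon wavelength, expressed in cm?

(h = 6.62607015 × 10^-34 J·s, c = 2.99792458 × 10^8 m/s, 1 eV = 1.602176634 × 10^-19 J.)
First convert: p = 5.44 × 10^-5 eV/c = 2.9073 × 10^-32 kg·m/s.
The photon relation is λ = h/p, giving λ = 0.02279 m.
Converting to cm: λ = 2.279 cm ≈ 2.28 cm.

2.28 cm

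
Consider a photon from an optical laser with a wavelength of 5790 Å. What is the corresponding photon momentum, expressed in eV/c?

2.14 eV/c

(h = 6.62607015 × 10^-34 J·s, c = 2.99792458 × 10^8 m/s, 1 eV = 1.602176634 × 10^-19 J.)
Convert to SI: λ = 5790 Å = 5.79 × 10^-7 m.
Since p = h/λ for a photon, p = 1.144 × 10^-27 kg·m/s.
Converting to eV/c: p = 2.141 eV/c ≈ 2.14 eV/c.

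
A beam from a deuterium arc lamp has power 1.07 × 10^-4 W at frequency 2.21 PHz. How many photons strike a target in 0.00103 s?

Total energy: E_total = P·t = 1.07 × 10^-4 × 0.00103 = 1.102 × 10^-7 J.
Per-photon energy: E = 1.464 × 10^-18 J.
N = E_total / E_photon = 7.53 × 10^10.

7.53 × 10^10 photons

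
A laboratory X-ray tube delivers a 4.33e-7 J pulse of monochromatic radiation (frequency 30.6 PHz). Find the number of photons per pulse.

Per-photon energy: E = 2.028e-17 J (from frequency = 30.6 PHz).
N = E_total / E_photon = 4.33e-7 J / 2.028e-17 J = 2.14e10.

2.14e10 photons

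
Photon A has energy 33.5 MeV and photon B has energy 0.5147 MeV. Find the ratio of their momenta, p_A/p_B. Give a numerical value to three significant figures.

65.1

p_A = 1.790·10^-20 kg·m/s (from energy = 33.5 MeV, via p = E/c).
p_B = 2.751·10^-22 kg·m/s (from energy = 0.5147 MeV, via p = E/c).
Ratio = 1.790·10^-20 / 2.751·10^-22 = 65.1.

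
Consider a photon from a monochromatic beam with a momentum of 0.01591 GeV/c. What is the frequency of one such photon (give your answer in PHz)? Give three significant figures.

Take h = 6.62607015·10^-34 J·s, c = 2.99792458·10^8 m/s, 1 eV = 1.602176634·10^-19 J.
In SI units: p = 0.01591 GeV/c = 8.5028·10^-21 kg·m/s.
For a photon f = pc/h, so f = 3.847·10^21 Hz.
Converting to PHz: f = 3.847·10^6 PHz ≈ 3.85·10^6 PHz.

3.85·10^6 PHz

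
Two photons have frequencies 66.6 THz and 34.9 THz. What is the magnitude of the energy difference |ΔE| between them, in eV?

Using E = hf: E₁ = 4.413 × 10^-20 J, E₂ = 2.312 × 10^-20 J.
|ΔE| = |4.413 × 10^-20 − 2.312 × 10^-20| = 2.10 × 10^-20 J = 0.131 eV.

0.131 eV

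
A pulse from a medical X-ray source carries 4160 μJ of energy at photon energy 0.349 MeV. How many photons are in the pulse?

7.44 × 10^10 photons

Per-photon energy: E = 5.592 × 10^-14 J (from energy = 0.349 MeV).
N = E_total / E_photon = 0.00416 J / 5.592 × 10^-14 J = 7.44 × 10^10.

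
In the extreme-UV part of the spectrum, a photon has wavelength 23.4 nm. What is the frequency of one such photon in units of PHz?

12.8 PHz

(c = 2.99792458·10^8 m/s.)
First convert: λ = 23.4 nm = 2.34·10^-8 m.
Apply f = c/λ: f = 1.281·10^16 Hz.
Converting to PHz: f = 12.81 PHz ≈ 12.8 PHz.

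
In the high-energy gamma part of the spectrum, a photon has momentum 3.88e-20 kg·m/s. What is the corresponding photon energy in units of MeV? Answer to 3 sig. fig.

Take c = 2.99792458e8 m/s, 1 eV = 1.602176634e-19 J.
For a photon E = pc, so E = 1.163e-11 J.
Converting to MeV: E = 72.60 MeV ≈ 72.6 MeV.

72.6 MeV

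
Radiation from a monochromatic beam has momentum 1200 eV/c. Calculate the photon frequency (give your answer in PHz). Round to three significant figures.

Use h = 6.62607015e-34 J·s, c = 2.99792458e8 m/s, 1 eV = 1.602176634e-19 J.
In SI units: p = 1200 eV/c = 6.4131e-25 kg·m/s.
The photon relation is f = pc/h, giving f = 2.902e17 Hz.
Converting to PHz: f = 290.2 PHz ≈ 290 PHz.

290 PHz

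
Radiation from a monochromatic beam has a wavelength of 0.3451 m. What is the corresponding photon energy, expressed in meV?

3.59e-3 meV

Apply E = hc/λ: E = 5.756e-25 J.
Converting to meV: E = 0.003593 meV ≈ 3.59e-3 meV.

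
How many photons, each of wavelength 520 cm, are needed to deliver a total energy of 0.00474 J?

1.24 × 10^23 photons

Per-photon energy: E = 3.820 × 10^-26 J (from wavelength = 520 cm).
N = E_total / E_photon = 0.00474 J / 3.820 × 10^-26 J = 1.24 × 10^23.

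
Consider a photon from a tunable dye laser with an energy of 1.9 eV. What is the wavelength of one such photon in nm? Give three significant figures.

653 nm

Take h = 6.62607015 × 10^-34 J·s, c = 2.99792458 × 10^8 m/s, 1 eV = 1.602176634 × 10^-19 J.
First convert: E = 1.9 eV = 3.0441 × 10^-19 J.
Apply λ = hc/E: λ = 6.525 × 10^-7 m.
Converting to nm: λ = 652.5 nm ≈ 653 nm.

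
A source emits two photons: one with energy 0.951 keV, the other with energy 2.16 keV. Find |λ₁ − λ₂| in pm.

730 pm

Using λ = hc/E: λ₁ = 1.304e-9 m, λ₂ = 5.740e-10 m.
|Δλ| = |1.304e-9 − 5.740e-10| = 7.30e-10 m = 730 pm.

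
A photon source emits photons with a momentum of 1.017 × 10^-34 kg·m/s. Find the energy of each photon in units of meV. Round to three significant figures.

(c = 2.99792458 × 10^8 m/s, 1 eV = 1.602176634 × 10^-19 J.)
Since E = pc for a photon, E = 3.049 × 10^-26 J.
Converting to meV: E = 1.903 × 10^-4 meV ≈ 1.90 × 10^-4 meV.

1.90 × 10^-4 meV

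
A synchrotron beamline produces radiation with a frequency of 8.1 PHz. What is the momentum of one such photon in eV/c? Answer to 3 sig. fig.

33.5 eV/c

Take h = 6.62607015e-34 J·s, c = 2.99792458e8 m/s, 1 eV = 1.602176634e-19 J.
First convert: f = 8.1 PHz = 8.1e15 Hz.
For a photon p = hf/c, so p = 1.790e-26 kg·m/s.
Converting to eV/c: p = 33.50 eV/c ≈ 33.5 eV/c.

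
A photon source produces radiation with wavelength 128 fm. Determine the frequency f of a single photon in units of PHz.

First convert: λ = 128 fm = 1.28·10^-13 m.
Apply f = c/λ: f = 2.342·10^21 Hz.
Converting to PHz: f = 2.342·10^6 PHz ≈ 2.34·10^6 PHz.

2.34·10^6 PHz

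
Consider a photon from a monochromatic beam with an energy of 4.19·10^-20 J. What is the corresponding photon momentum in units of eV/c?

Apply p = E/c: p = 1.398·10^-28 kg·m/s.
Converting to eV/c: p = 0.2615 eV/c ≈ 0.262 eV/c.

0.262 eV/c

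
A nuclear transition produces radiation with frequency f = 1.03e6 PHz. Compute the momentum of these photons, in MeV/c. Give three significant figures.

In SI units: f = 1.03e6 PHz = 1.03e21 Hz.
Since p = hf/c for a photon, p = 2.277e-21 kg·m/s.
Converting to MeV/c: p = 4.260 MeV/c ≈ 4.26 MeV/c.

4.26 MeV/c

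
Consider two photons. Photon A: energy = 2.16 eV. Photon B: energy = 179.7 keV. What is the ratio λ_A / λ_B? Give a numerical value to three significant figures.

8.32e4

λ_A = 5.740e-7 m (from energy = 2.16 eV, via λ = hc/E).
λ_B = 6.900e-12 m (from energy = 179.7 keV, via λ = hc/E).
Ratio = 5.740e-7 / 6.900e-12 = 8.32e4.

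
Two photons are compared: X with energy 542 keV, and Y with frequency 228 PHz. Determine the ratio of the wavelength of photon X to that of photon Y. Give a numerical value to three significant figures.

1.74e-3

λ_X = 2.288e-12 m (from energy = 542 keV, via λ = hc/E).
λ_Y = 1.315e-9 m (from frequency = 228 PHz, via λ = c/f).
Ratio = 2.288e-12 / 1.315e-9 = 1.74e-3.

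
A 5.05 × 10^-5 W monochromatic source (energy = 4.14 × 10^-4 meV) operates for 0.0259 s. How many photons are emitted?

1.97 × 10^19 photons

Total energy: E_total = P·t = 5.05 × 10^-5 × 0.0259 = 1.308 × 10^-6 J.
Per-photon energy: E = 6.633 × 10^-26 J.
N = E_total / E_photon = 1.97 × 10^19.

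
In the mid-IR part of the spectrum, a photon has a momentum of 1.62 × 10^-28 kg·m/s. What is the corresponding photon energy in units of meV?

Take c = 2.99792458 × 10^8 m/s, 1 eV = 1.602176634 × 10^-19 J.
For a photon E = pc, so E = 4.857 × 10^-20 J.
Converting to meV: E = 303.1 meV ≈ 303 meV.

303 meV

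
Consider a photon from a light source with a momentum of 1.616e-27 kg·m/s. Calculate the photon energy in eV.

(c = 2.99792458e8 m/s, 1 eV = 1.602176634e-19 J.)
Since E = pc for a photon, E = 4.845e-19 J.
Converting to eV: E = 3.024 eV ≈ 3.02 eV.

3.02 eV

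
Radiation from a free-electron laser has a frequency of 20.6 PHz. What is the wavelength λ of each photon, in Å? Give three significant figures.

146 Å

(c = 2.99792458e8 m/s.)
Convert to SI: f = 20.6 PHz = 2.06e16 Hz.
The photon relation is λ = c/f, giving λ = 1.455e-8 m.
Converting to Å: λ = 145.5 Å ≈ 146 Å.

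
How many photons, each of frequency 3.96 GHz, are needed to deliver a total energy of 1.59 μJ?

6.06e17 photons

Per-photon energy: E = 2.624e-24 J (from frequency = 3.96 GHz).
N = E_total / E_photon = 1.59e-6 J / 2.624e-24 J = 6.06e17.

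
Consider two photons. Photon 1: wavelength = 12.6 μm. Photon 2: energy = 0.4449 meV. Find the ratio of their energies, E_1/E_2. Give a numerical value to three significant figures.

221

E_1 = 1.577 × 10^-20 J (from wavelength = 12.6 μm, via E = hc/λ).
E_2 = 7.128 × 10^-23 J (from energy = 0.4449 meV, via E given directly).
Ratio = 1.577 × 10^-20 / 7.128 × 10^-23 = 221.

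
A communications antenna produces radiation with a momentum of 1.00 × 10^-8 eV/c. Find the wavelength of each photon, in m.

Convert to SI: p = 1.00 × 10^-8 eV/c = 5.3443 × 10^-36 kg·m/s.
Since λ = h/p for a photon, λ = 124.0 m.
So λ ≈ 124 m.

124 m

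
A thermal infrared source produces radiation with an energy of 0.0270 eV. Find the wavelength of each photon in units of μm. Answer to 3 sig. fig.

(h = 6.62607015e-34 J·s, c = 2.99792458e8 m/s, 1 eV = 1.602176634e-19 J.)
Convert to SI: E = 0.0270 eV = 4.3259e-21 J.
Apply λ = hc/E: λ = 4.592e-5 m.
Converting to μm: λ = 45.92 μm ≈ 45.9 μm.

45.9 μm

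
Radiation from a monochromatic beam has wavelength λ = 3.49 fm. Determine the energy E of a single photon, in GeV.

0.355 GeV

(h = 6.62607015 × 10^-34 J·s, c = 2.99792458 × 10^8 m/s, 1 eV = 1.602176634 × 10^-19 J.)
Convert to SI: λ = 3.49 fm = 3.49 × 10^-15 m.
Since E = hc/λ for a photon, E = 5.692 × 10^-11 J.
Converting to GeV: E = 0.3553 GeV ≈ 0.355 GeV.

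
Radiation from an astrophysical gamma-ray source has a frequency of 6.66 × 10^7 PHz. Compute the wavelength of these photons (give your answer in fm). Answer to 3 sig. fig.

4.50 fm

In SI units: f = 6.66 × 10^7 PHz = 6.66 × 10^22 Hz.
Apply λ = c/f: λ = 4.501 × 10^-15 m.
Converting to fm: λ = 4.501 fm ≈ 4.50 fm.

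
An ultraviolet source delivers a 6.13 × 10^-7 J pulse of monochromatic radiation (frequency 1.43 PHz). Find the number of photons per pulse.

Per-photon energy: E = 9.475 × 10^-19 J (from frequency = 1.43 PHz).
N = E_total / E_photon = 6.13 × 10^-7 J / 9.475 × 10^-19 J = 6.47 × 10^11.

6.47 × 10^11 photons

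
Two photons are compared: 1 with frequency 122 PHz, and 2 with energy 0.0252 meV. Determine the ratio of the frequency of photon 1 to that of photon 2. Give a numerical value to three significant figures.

f_1 = 1.220 × 10^17 Hz (from frequency = 122 PHz, via f given directly).
f_2 = 6.093 × 10^9 Hz (from energy = 0.0252 meV, via f = E/h).
Ratio = 1.220 × 10^17 / 6.093 × 10^9 = 2.00 × 10^7.

2.00 × 10^7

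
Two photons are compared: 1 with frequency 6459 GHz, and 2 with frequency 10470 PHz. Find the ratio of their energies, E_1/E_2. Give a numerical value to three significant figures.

6.17e-7

E_1 = 4.280e-21 J (from frequency = 6459 GHz, via E = hf).
E_2 = 6.937e-15 J (from frequency = 10470 PHz, via E = hf).
Ratio = 4.280e-21 / 6.937e-15 = 6.17e-7.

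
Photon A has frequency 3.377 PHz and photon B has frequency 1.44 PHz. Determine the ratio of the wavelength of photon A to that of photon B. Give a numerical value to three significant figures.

λ_A = 8.877e-8 m (from frequency = 3.377 PHz, via λ = c/f).
λ_B = 2.082e-7 m (from frequency = 1.44 PHz, via λ = c/f).
Ratio = 8.877e-8 / 2.082e-7 = 0.426.

0.426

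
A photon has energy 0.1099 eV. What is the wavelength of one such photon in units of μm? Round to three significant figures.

Convert to SI: E = 0.1099 eV = 1.7608e-20 J.
The photon relation is λ = hc/E, giving λ = 1.128e-5 m.
Converting to μm: λ = 11.28 μm ≈ 11.3 μm.

11.3 μm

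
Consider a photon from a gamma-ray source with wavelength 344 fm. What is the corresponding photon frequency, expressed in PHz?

In SI units: λ = 344 fm = 3.44 × 10^-13 m.
The photon relation is f = c/λ, giving f = 8.715 × 10^20 Hz.
Converting to PHz: f = 871500 PHz ≈ 8.71 × 10^5 PHz.

8.71 × 10^5 PHz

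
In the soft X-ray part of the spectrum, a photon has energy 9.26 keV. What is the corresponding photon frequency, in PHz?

2240 PHz

In SI units: E = 9.26 keV = 1.4836·10^-15 J.
Apply f = E/h: f = 2.239·10^18 Hz.
Converting to PHz: f = 2239 PHz ≈ 2240 PHz.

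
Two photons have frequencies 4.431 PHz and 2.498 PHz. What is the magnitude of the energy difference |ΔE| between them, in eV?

7.99 eV

Using E = hf: E₁ = 2.9360 × 10^-18 J, E₂ = 1.6552 × 10^-18 J.
|ΔE| = |2.9360 × 10^-18 − 1.6552 × 10^-18| = 1.28 × 10^-18 J = 7.99 eV.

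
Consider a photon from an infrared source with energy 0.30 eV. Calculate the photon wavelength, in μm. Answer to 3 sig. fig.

4.13 μm

Convert to SI: E = 0.30 eV = 4.8065e-20 J.
The photon relation is λ = hc/E, giving λ = 4.133e-6 m.
Converting to μm: λ = 4.133 μm ≈ 4.13 μm.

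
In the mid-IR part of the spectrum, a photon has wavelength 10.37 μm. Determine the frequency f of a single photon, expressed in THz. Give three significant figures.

28.9 THz

In SI units: λ = 10.37 μm = 1.037e-5 m.
Apply f = c/λ: f = 2.891e13 Hz.
Converting to THz: f = 28.91 THz ≈ 28.9 THz.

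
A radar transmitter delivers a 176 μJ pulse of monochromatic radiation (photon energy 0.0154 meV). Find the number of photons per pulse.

7.13·10^19 photons

Per-photon energy: E = 2.467·10^-24 J (from energy = 0.0154 meV).
N = E_total / E_photon = 1.76·10^-4 J / 2.467·10^-24 J = 7.13·10^19.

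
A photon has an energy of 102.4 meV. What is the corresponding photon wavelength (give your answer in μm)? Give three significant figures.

In SI units: E = 102.4 meV = 1.6406e-20 J.
The photon relation is λ = hc/E, giving λ = 1.211e-5 m.
Converting to μm: λ = 12.11 μm ≈ 12.1 μm.

12.1 μm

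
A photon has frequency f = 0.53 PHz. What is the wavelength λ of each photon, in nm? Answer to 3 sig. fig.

566 nm

First convert: f = 0.53 PHz = 5.3e14 Hz.
For a photon λ = c/f, so λ = 5.656e-7 m.
Converting to nm: λ = 565.6 nm ≈ 566 nm.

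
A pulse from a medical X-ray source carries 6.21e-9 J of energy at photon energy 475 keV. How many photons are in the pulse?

Per-photon energy: E = 7.610e-14 J (from energy = 475 keV).
N = E_total / E_photon = 6.21e-9 J / 7.610e-14 J = 81600.

8.16e4 photons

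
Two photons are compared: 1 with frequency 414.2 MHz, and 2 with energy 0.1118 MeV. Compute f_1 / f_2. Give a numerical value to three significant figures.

1.53e-11

f_1 = 4.142e8 Hz (from frequency = 414.2 MHz, via f given directly).
f_2 = 2.703e19 Hz (from energy = 0.1118 MeV, via f = E/h).
Ratio = 4.142e8 / 2.703e19 = 1.53e-11.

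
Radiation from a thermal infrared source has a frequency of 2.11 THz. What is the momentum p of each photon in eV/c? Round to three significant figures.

Convert to SI: f = 2.11 THz = 2.11e12 Hz.
For a photon p = hf/c, so p = 4.664e-30 kg·m/s.
Converting to eV/c: p = 0.008726 eV/c ≈ 8.73e-3 eV/c.

8.73e-3 eV/c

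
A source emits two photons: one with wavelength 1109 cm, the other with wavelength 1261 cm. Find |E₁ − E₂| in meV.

Using E = hc/λ: E₁ = 1.7912e-26 J, E₂ = 1.5753e-26 J.
|ΔE| = |1.7912e-26 − 1.5753e-26| = 2.16e-27 J = 1.35e-5 meV.

1.35e-5 meV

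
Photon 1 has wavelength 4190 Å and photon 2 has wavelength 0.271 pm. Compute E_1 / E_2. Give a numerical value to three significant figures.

E_1 = 4.741 × 10^-19 J (from wavelength = 4190 Å, via E = hc/λ).
E_2 = 7.330 × 10^-13 J (from wavelength = 0.271 pm, via E = hc/λ).
Ratio = 4.741 × 10^-19 / 7.330 × 10^-13 = 6.47 × 10^-7.

6.47 × 10^-7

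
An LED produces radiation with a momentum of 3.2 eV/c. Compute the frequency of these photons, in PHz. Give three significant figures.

0.774 PHz

In SI units: p = 3.2 eV/c = 1.7102e-27 kg·m/s.
Since f = pc/h for a photon, f = 7.738e14 Hz.
Converting to PHz: f = 0.7738 PHz ≈ 0.774 PHz.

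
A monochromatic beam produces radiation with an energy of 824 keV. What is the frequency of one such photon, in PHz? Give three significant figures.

Use h = 6.62607015e-34 J·s, 1 eV = 1.602176634e-19 J.
Convert to SI: E = 824 keV = 1.3202e-13 J.
For a photon f = E/h, so f = 1.992e20 Hz.
Converting to PHz: f = 199200 PHz ≈ 1.99e5 PHz.

1.99e5 PHz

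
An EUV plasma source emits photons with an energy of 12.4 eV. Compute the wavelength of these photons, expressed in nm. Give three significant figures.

Use h = 6.62607015 × 10^-34 J·s, c = 2.99792458 × 10^8 m/s, 1 eV = 1.602176634 × 10^-19 J.
In SI units: E = 12.4 eV = 1.9867 × 10^-18 J.
Apply λ = hc/E: λ = 9.999 × 10^-8 m.
Converting to nm: λ = 99.99 nm ≈ 100 nm.

100 nm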